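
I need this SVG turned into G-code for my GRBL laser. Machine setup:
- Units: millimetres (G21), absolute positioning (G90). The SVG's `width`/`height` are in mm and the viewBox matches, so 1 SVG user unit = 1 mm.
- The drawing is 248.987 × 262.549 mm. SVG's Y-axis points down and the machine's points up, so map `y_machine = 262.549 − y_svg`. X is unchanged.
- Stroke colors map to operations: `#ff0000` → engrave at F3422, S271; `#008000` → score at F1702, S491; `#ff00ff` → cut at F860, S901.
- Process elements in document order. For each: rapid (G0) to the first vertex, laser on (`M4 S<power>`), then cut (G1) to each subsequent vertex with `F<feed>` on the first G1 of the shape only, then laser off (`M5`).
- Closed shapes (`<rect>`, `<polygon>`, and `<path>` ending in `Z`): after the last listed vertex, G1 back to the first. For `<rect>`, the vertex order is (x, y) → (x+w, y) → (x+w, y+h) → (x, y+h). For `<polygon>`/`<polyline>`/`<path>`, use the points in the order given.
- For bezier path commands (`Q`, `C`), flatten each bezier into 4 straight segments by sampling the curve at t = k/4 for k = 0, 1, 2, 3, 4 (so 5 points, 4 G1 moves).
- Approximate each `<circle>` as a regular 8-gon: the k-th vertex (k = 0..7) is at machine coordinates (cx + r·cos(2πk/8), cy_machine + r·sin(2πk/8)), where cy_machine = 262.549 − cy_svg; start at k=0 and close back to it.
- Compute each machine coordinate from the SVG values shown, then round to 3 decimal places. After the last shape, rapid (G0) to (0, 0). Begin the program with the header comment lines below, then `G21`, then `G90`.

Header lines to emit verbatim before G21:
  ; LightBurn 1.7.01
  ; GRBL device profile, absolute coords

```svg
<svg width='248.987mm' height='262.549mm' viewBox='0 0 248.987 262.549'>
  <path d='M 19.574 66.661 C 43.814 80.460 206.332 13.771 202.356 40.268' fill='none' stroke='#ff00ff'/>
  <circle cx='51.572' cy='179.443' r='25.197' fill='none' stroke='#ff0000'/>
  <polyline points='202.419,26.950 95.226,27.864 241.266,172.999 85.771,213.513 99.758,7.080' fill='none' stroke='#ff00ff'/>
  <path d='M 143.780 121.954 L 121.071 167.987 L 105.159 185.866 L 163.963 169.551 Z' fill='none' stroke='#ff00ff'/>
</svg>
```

viewBox `0 0 248.987 262.549` with mm width/height → 1 unit = 1 mm. Flip: y_m = 262.549 − y_svg.

**Shape 1** — `<path>` cubic bezier, stroke `#ff00ff` → cut (S901, F860). Control points (SVG): P0=(19.574,66.661), P1=(43.814,80.460), P2=(206.332,13.771), P3=(202.356,40.268); sampled at t=k/4. Machine vertices: (19.574,195.888) → (58.919,197.917) → (121.546,213.846) → (178.882,227.395) → (202.356,222.281). Open path.

**Shape 2** — `<circle>` circle, stroke `#ff0000` → engrave (S271, F3422). Machine vertices: (76.769,83.106) → (69.389,100.923) → (51.572,108.303) → (33.755,100.923) → (26.375,83.106) → (33.755,65.289) → (51.572,57.909) → (69.389,65.289) → (76.769,83.106). Closed: final G1 returns to the first vertex.

**Shape 3** — `<polyline>` open polyline, stroke `#ff00ff` → cut (S901, F860). Machine vertices: (202.419,235.599) → (95.226,234.685) → (241.266,89.550) → (85.771,49.036) → (99.758,255.469). Open path.

**Shape 4** — `<path>` closed polygon, stroke `#ff00ff` → cut (S901, F860). Machine vertices: (143.780,140.595) → (121.071,94.562) → (105.159,76.683) → (163.963,92.998) → (143.780,140.595). Closed: final G1 returns to the first vertex.

; LightBurn 1.7.01
; GRBL device profile, absolute coords
G21
G90
G0 X19.574 Y195.888
M4 S901
G1 X58.919 Y197.917 F860
G1 X121.546 Y213.846
G1 X178.882 Y227.395
G1 X202.356 Y222.281
M5
G0 X76.769 Y83.106
M4 S271
G1 X69.389 Y100.923 F3422
G1 X51.572 Y108.303
G1 X33.755 Y100.923
G1 X26.375 Y83.106
G1 X33.755 Y65.289
G1 X51.572 Y57.909
G1 X69.389 Y65.289
G1 X76.769 Y83.106
M5
G0 X202.419 Y235.599
M4 S901
G1 X95.226 Y234.685 F860
G1 X241.266 Y89.550
G1 X85.771 Y49.036
G1 X99.758 Y255.469
M5
G0 X143.780 Y140.595
M4 S901
G1 X121.071 Y94.562 F860
G1 X105.159 Y76.683
G1 X163.963 Y92.998
G1 X143.780 Y140.595
M5
G0 X0.000 Y0.000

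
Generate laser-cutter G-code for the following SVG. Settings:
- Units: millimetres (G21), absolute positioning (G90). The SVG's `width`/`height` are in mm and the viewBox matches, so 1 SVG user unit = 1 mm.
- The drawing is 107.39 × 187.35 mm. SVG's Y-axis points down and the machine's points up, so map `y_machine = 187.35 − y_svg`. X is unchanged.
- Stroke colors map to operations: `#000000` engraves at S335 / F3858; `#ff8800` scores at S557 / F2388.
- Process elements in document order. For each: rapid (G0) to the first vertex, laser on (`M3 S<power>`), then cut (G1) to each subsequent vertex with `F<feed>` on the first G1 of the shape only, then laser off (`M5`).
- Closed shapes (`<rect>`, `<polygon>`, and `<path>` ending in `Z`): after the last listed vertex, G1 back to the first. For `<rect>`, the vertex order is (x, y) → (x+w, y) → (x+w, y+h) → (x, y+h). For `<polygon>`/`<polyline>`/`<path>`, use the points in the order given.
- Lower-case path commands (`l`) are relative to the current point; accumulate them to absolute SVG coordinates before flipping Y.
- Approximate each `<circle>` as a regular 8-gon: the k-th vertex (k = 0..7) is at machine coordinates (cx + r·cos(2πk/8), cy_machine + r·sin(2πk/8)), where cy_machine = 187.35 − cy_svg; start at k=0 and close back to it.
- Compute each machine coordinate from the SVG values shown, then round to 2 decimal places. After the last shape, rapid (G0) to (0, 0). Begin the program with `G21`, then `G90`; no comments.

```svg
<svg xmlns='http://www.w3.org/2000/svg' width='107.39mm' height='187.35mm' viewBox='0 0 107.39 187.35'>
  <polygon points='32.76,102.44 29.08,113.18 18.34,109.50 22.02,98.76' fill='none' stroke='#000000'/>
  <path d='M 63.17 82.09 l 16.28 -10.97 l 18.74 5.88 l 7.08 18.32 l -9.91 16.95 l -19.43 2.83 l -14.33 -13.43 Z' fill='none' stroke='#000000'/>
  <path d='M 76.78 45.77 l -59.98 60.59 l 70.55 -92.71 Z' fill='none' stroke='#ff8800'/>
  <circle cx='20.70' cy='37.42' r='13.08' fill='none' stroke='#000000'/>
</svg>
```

1 u = 1 mm; y_m = 187.35 − y.

[1] `<polygon>` regular polygon, #000000→engrave S335 F3858: (32.76,84.91) → (29.08,74.17) → (18.34,77.85) → (22.02,88.59) → (32.76,84.91) (closed)

[2] `<path>` regular polygon, #000000→engrave S335 F3858: (63.17,105.26) → (79.45,116.23) → (98.19,110.35) → (105.27,92.03) → (95.36,75.08) → (75.93,72.25) → (61.60,85.68) → (63.17,105.26) (closed)

[3] `<path>` closed polygon, #ff8800→score S557 F2388: (76.78,141.58) → (16.80,80.99) → (87.35,173.70) → (76.78,141.58) (closed)

[4] `<circle>` circle, #000000→engrave S335 F3858: (33.78,149.93) → (29.95,159.18) → (20.70,163.01) → (11.45,159.18) → (7.62,149.93) → (11.45,140.68) → (20.70,136.85) → (29.95,140.68) → (33.78,149.93) (closed)

G21
G90
G0 X32.76 Y84.91
M3 S335
G1 X29.08 Y74.17 F3858
G1 X18.34 Y77.85
G1 X22.02 Y88.59
G1 X32.76 Y84.91
M5
G0 X63.17 Y105.26
M3 S335
G1 X79.45 Y116.23 F3858
G1 X98.19 Y110.35
G1 X105.27 Y92.03
G1 X95.36 Y75.08
G1 X75.93 Y72.25
G1 X61.60 Y85.68
G1 X63.17 Y105.26
M5
G0 X76.78 Y141.58
M3 S557
G1 X16.80 Y80.99 F2388
G1 X87.35 Y173.70
G1 X76.78 Y141.58
M5
G0 X33.78 Y149.93
M3 S335
G1 X29.95 Y159.18 F3858
G1 X20.70 Y163.01
G1 X11.45 Y159.18
G1 X7.62 Y149.93
G1 X11.45 Y140.68
G1 X20.70 Y136.85
G1 X29.95 Y140.68
G1 X33.78 Y149.93
M5
G0 X0.00 Y0.00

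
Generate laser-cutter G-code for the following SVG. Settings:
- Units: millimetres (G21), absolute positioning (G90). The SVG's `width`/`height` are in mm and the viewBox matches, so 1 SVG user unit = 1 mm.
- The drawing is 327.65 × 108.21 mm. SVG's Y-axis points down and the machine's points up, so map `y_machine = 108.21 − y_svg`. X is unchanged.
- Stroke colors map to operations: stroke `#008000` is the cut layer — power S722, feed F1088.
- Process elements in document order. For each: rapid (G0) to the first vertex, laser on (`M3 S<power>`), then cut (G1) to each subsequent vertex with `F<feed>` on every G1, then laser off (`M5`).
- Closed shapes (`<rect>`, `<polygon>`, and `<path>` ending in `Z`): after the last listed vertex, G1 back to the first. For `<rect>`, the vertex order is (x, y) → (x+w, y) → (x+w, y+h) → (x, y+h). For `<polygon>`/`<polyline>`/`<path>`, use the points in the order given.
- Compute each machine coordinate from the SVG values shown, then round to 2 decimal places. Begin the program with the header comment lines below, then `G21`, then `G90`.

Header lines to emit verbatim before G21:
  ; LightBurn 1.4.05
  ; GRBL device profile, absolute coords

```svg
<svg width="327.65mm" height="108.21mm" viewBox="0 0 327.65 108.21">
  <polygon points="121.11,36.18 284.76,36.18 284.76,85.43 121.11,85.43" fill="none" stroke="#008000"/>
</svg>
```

viewBox `0 0 327.65 108.21` with mm width/height → 1 unit = 1 mm. Flip: y_m = 108.21 − y_svg.

**Shape 1** — `<polygon>` rectangle, stroke `#008000` → cut (S722, F1088). Machine vertices: (121.11,72.03) → (284.76,72.03) → (284.76,22.78) → (121.11,22.78) → (121.11,72.03). Closed: final G1 returns to the first vertex.

; LightBurn 1.4.05
; GRBL device profile, absolute coords
G21
G90
G0 X121.11 Y72.03
M3 S722
G1 X284.76 Y72.03 F1088
G1 X284.76 Y22.78 F1088
G1 X121.11 Y22.78 F1088
G1 X121.11 Y72.03 F1088
M5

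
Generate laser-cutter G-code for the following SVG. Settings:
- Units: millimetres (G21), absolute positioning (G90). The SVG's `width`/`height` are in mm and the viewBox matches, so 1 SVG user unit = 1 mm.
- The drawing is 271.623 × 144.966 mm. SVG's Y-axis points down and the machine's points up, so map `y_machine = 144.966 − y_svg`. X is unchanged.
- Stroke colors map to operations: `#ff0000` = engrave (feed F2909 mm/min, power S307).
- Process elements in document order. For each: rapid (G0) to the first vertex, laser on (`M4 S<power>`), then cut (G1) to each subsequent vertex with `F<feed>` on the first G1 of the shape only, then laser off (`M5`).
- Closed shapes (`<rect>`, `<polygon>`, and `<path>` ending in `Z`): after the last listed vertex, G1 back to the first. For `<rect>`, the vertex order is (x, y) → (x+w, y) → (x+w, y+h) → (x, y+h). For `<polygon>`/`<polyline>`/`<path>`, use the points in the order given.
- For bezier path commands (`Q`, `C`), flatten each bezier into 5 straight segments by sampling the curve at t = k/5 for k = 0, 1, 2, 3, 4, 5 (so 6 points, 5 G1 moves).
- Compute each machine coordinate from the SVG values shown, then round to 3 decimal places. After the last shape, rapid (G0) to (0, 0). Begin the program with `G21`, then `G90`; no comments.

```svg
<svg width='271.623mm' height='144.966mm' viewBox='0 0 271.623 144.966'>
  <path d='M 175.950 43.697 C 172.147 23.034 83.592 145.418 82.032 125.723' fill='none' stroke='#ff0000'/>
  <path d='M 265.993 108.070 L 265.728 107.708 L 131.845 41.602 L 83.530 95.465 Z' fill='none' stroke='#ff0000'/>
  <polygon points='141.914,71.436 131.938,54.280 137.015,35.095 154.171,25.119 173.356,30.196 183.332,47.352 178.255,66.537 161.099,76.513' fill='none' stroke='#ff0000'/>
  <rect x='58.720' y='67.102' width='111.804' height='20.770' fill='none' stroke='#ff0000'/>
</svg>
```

G21
G90
G0 X175.950 Y101.269
M4 S307
G1 X164.872 Y98.782 F2909
G1 X141.697 Y75.650
G1 X114.670 Y45.559
G1 X92.033 Y22.194
G1 X82.032 Y19.243
M5
G0 X265.993 Y36.896
M4 S307
G1 X265.728 Y37.258 F2909
G1 X131.845 Y103.364
G1 X83.530 Y49.501
G1 X265.993 Y36.896
M5
G0 X141.914 Y73.530
M4 S307
G1 X131.938 Y90.686 F2909
G1 X137.015 Y109.871
G1 X154.171 Y119.847
G1 X173.356 Y114.770
G1 X183.332 Y97.614
G1 X178.255 Y78.429
G1 X161.099 Y68.453
G1 X141.914 Y73.530
M5
G0 X58.720 Y77.864
M4 S307
G1 X170.524 Y77.864 F2909
G1 X170.524 Y57.094
G1 X58.720 Y57.094
G1 X58.720 Y77.864
M5
G0 X0.000 Y0.000

1 u = 1 mm; y_m = 144.966 − y.

[1] `<path>` cubic bezier, #ff0000→engrave S307 F2909: (175.950,101.269) → (164.872,98.782) → (141.697,75.650) → (114.670,45.559) → (92.033,22.194) → (82.032,19.243)

[2] `<path>` closed polygon, #ff0000→engrave S307 F2909: (265.993,36.896) → (265.728,37.258) → (131.845,103.364) → (83.530,49.501) → (265.993,36.896) (closed)

[3] `<polygon>` regular polygon, #ff0000→engrave S307 F2909: (141.914,73.530) → (131.938,90.686) → (137.015,109.871) → (154.171,119.847) → (173.356,114.770) → (183.332,97.614) → (178.255,78.429) → (161.099,68.453) → (141.914,73.530) (closed)

[4] `<rect>` rectangle, #ff0000→engrave S307 F2909: (58.720,77.864) → (170.524,77.864) → (170.524,57.094) → (58.720,57.094) → (58.720,77.864) (closed)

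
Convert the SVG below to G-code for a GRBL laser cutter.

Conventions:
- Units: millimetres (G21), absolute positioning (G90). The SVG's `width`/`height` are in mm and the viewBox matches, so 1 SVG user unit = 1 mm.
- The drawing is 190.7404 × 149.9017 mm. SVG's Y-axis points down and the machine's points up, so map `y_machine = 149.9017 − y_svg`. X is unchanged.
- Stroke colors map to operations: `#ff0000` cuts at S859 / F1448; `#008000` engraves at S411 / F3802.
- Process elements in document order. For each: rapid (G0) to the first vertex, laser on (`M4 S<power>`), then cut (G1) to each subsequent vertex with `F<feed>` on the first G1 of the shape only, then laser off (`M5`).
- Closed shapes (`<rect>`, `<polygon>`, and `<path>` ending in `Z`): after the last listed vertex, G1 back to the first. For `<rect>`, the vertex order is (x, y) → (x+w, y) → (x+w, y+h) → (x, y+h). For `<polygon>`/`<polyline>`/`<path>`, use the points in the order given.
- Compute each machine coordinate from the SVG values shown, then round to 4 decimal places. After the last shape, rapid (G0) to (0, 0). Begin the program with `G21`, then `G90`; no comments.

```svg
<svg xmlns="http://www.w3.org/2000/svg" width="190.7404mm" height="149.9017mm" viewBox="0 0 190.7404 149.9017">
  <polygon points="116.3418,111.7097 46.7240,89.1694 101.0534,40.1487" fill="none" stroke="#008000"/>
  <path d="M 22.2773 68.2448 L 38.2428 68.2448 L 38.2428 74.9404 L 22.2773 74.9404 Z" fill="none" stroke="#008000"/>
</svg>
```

Since the viewBox matches the mm dimensions, user units are millimetres directly. The only transform is the Y-flip y_m = 149.9017 − y_svg.

Shape 1 is a regular polygon drawn with `<polygon>`. Its stroke #008000 means engrave at S411, F3802. After flipping Y the toolpath is (116.3418,38.1920) → (46.7240,60.7323) → (101.0534,109.7530) → (116.3418,38.1920), returning to the start.

Shape 2 is a rectangle drawn with `<path>`. Its stroke #008000 means engrave at S411, F3802. After flipping Y the toolpath is (22.2773,81.6569) → (38.2428,81.6569) → (38.2428,74.9613) → (22.2773,74.9613) → (22.2773,81.6569), returning to the start.

G21
G90
G0 X116.3418 Y38.1920
M4 S411
G1 X46.7240 Y60.7323 F3802
G1 X101.0534 Y109.7530
G1 X116.3418 Y38.1920
M5
G0 X22.2773 Y81.6569
M4 S411
G1 X38.2428 Y81.6569 F3802
G1 X38.2428 Y74.9613
G1 X22.2773 Y74.9613
G1 X22.2773 Y81.6569
M5
G0 X0.0000 Y0.0000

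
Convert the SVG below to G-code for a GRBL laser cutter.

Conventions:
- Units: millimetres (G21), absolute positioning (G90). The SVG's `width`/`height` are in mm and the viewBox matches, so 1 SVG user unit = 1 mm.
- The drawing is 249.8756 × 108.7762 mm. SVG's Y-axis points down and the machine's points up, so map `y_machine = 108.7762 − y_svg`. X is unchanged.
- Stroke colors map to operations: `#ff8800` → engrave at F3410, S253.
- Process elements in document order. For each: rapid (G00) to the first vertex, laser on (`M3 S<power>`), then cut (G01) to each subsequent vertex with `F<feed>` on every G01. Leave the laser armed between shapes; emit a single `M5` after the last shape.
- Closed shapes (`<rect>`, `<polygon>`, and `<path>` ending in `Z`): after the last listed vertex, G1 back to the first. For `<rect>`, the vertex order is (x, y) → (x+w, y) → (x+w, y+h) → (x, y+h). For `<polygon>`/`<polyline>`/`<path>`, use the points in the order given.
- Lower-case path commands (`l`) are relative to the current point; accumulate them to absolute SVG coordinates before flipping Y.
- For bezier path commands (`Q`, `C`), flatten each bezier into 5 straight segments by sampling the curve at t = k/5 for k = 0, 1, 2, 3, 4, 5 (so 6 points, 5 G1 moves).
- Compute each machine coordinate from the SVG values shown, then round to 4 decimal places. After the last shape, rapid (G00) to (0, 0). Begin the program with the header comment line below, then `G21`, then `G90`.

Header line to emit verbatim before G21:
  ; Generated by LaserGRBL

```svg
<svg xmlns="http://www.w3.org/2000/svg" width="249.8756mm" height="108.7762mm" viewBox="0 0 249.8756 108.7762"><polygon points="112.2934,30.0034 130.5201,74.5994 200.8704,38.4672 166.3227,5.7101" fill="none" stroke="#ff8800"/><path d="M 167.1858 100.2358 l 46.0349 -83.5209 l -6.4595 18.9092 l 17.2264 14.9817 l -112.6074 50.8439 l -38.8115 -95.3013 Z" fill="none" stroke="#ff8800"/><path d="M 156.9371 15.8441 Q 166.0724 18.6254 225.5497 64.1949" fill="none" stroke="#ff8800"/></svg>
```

1 u = 1 mm; y_m = 108.7762 − y.

[1] `<polygon>` closed polygon, #ff8800→engrave S253 F3410: (112.2934,78.7728) → (130.5201,34.1768) → (200.8704,70.3090) → (166.3227,103.0661) → (112.2934,78.7728) (closed)

[2] `<path>` closed polygon, #ff8800→engrave S253 F3410: (167.1858,8.5404) → (213.2207,92.0613) → (206.7612,73.1521) → (223.9876,58.1704) → (111.3802,7.3265) → (72.5687,102.6278) → (167.1858,8.5404) (closed)

[3] `<path>` quadratic bezier, #ff8800→engrave S253 F3410: (156.9371,92.9321) → (162.6049,90.1081) → (172.3001,83.8609) → (186.0226,74.1908) → (203.7725,61.0976) → (225.5497,44.5813)

; Generated by LaserGRBL
G21
G90
G00 X112.2934 Y78.7728
M3 S253
G01 X130.5201 Y34.1768 F3410
G01 X200.8704 Y70.3090 F3410
G01 X166.3227 Y103.0661 F3410
G01 X112.2934 Y78.7728 F3410
G00 X167.1858 Y8.5404
M3 S253
G01 X213.2207 Y92.0613 F3410
G01 X206.7612 Y73.1521 F3410
G01 X223.9876 Y58.1704 F3410
G01 X111.3802 Y7.3265 F3410
G01 X72.5687 Y102.6278 F3410
G01 X167.1858 Y8.5404 F3410
G00 X156.9371 Y92.9321
M3 S253
G01 X162.6049 Y90.1081 F3410
G01 X172.3001 Y83.8609 F3410
G01 X186.0226 Y74.1908 F3410
G01 X203.7725 Y61.0976 F3410
G01 X225.5497 Y44.5813 F3410
M5
G00 X0.0000 Y0.0000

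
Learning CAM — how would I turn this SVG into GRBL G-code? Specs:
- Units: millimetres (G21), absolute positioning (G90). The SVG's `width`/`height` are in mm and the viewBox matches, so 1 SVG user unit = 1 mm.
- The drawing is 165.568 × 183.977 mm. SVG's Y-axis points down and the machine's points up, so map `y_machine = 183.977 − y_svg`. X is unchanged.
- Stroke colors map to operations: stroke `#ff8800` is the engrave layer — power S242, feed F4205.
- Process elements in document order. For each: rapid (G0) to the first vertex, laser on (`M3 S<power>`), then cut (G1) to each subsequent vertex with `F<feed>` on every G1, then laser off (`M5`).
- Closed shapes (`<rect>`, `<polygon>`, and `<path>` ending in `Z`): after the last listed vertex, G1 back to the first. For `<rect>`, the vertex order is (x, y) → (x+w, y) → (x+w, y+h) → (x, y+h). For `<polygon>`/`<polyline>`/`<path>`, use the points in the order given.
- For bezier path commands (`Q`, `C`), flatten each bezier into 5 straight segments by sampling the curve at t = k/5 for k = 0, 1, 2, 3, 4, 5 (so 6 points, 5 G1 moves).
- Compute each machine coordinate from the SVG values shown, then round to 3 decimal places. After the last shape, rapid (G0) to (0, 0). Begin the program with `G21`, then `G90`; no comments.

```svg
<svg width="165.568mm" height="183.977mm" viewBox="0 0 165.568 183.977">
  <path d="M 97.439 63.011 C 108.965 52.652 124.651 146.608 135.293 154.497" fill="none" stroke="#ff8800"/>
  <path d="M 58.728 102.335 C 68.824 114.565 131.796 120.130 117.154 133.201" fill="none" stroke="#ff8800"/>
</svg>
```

G21
G90
G0 X97.439 Y120.966
M3 S242
G1 X104.780 Y116.187 F4205
G1 X112.678 Y95.510 F4205
G1 X120.691 Y68.075 F4205
G1 X128.376 Y43.018 F4205
G1 X135.293 Y29.480 F4205
M5
G0 X58.728 Y81.642
M3 S242
G1 X70.087 Y74.990 F4205
G1 X87.872 Y69.258 F4205
G1 X105.821 Y63.765 F4205
G1 X117.669 Y57.831 F4205
G1 X117.154 Y50.776 F4205
M5
G0 X0.000 Y0.000

viewBox `0 0 165.568 183.977` with mm width/height → 1 unit = 1 mm. Flip: y_m = 183.977 − y_svg.

**Shape 1** — `<path>` cubic bezier, stroke `#ff8800` → engrave (S242, F4205). Control points (SVG): P0=(97.439,63.011), P1=(108.965,52.652), P2=(124.651,146.608), P3=(135.293,154.497); sampled at t=k/5. Machine vertices: (97.439,120.966) → (104.780,116.187) → (112.678,95.510) → (120.691,68.075) → (128.376,43.018) → (135.293,29.480). Open path.

**Shape 2** — `<path>` cubic bezier, stroke `#ff8800` → engrave (S242, F4205). Control points (SVG): P0=(58.728,102.335), P1=(68.824,114.565), P2=(131.796,120.130), P3=(117.154,133.201); sampled at t=k/5. Machine vertices: (58.728,81.642) → (70.087,74.990) → (87.872,69.258) → (105.821,63.765) → (117.669,57.831) → (117.154,50.776). Open path.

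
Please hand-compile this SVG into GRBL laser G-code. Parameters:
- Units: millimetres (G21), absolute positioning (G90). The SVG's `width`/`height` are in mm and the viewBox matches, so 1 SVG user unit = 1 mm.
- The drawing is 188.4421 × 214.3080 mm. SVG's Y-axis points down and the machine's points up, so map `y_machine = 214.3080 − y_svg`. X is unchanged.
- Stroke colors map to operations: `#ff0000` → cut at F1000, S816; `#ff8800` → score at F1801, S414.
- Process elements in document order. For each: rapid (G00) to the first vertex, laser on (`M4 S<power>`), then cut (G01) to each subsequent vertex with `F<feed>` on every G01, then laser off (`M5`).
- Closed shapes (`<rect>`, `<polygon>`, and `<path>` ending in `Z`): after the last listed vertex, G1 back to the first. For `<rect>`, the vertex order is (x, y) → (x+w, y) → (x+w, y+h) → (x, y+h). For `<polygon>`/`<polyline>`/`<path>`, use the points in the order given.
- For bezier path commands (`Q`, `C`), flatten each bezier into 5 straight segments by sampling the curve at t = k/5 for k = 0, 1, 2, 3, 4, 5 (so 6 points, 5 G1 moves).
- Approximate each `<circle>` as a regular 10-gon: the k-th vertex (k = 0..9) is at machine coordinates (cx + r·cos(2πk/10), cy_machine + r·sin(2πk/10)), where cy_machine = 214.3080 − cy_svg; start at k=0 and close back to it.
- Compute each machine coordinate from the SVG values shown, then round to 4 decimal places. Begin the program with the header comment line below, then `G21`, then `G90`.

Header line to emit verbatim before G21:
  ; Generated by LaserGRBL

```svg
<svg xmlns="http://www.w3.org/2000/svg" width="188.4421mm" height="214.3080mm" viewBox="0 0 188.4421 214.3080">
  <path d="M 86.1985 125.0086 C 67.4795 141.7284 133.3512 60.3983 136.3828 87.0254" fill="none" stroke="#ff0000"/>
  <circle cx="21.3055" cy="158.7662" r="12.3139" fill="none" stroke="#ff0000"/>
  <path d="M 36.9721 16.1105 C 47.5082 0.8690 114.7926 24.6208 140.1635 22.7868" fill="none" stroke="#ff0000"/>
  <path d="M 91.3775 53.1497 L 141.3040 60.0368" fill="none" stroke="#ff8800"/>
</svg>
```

Since the viewBox matches the mm dimensions, user units are millimetres directly. The only transform is the Y-flip y_m = 214.3080 − y_svg.

Shape 1 is a cubic bezier drawn with `<path>`. Its stroke #ff0000 means cut at S816, F1000. After flipping Y the toolpath is (86.1985,89.2994) → (83.9385,89.3855) → (94.9037,103.1151) → (112.0172,120.6001) → (128.2025,131.9521) → (136.3828,127.2826).

Shape 2 is a circle drawn with `<circle>`. Its stroke #ff0000 means cut at S816, F1000. After flipping Y the toolpath is (33.6194,55.5418) → (31.2677,62.7797) → (25.1107,67.2530) → (17.5003,67.2530) → (11.3433,62.7797) → (8.9916,55.5418) → (11.3433,48.3039) → (17.5003,43.8306) → (25.1107,43.8306) → (31.2677,48.3039) → (33.6194,55.5418), returning to the start.

Shape 3 is a cubic bezier drawn with `<path>`. Its stroke #ff0000 means cut at S816, F1000. After flipping Y the toolpath is (36.9721,198.1975) → (49.3143,203.1798) → (70.5402,201.9036) → (95.9143,197.4685) → (120.7006,192.9745) → (140.1635,191.5212).

Shape 4 is a line segment drawn with `<path>`. Its stroke #ff8800 means score at S414, F1801. After flipping Y the toolpath is (91.3775,161.1583) → (141.3040,154.2712).

; Generated by LaserGRBL
G21
G90
G00 X86.1985 Y89.2994
M4 S816
G01 X83.9385 Y89.3855 F1000
G01 X94.9037 Y103.1151 F1000
G01 X112.0172 Y120.6001 F1000
G01 X128.2025 Y131.9521 F1000
G01 X136.3828 Y127.2826 F1000
M5
G00 X33.6194 Y55.5418
M4 S816
G01 X31.2677 Y62.7797 F1000
G01 X25.1107 Y67.2530 F1000
G01 X17.5003 Y67.2530 F1000
G01 X11.3433 Y62.7797 F1000
G01 X8.9916 Y55.5418 F1000
G01 X11.3433 Y48.3039 F1000
G01 X17.5003 Y43.8306 F1000
G01 X25.1107 Y43.8306 F1000
G01 X31.2677 Y48.3039 F1000
G01 X33.6194 Y55.5418 F1000
M5
G00 X36.9721 Y198.1975
M4 S816
G01 X49.3143 Y203.1798 F1000
G01 X70.5402 Y201.9036 F1000
G01 X95.9143 Y197.4685 F1000
G01 X120.7006 Y192.9745 F1000
G01 X140.1635 Y191.5212 F1000
M5
G00 X91.3775 Y161.1583
M4 S414
G01 X141.3040 Y154.2712 F1801
M5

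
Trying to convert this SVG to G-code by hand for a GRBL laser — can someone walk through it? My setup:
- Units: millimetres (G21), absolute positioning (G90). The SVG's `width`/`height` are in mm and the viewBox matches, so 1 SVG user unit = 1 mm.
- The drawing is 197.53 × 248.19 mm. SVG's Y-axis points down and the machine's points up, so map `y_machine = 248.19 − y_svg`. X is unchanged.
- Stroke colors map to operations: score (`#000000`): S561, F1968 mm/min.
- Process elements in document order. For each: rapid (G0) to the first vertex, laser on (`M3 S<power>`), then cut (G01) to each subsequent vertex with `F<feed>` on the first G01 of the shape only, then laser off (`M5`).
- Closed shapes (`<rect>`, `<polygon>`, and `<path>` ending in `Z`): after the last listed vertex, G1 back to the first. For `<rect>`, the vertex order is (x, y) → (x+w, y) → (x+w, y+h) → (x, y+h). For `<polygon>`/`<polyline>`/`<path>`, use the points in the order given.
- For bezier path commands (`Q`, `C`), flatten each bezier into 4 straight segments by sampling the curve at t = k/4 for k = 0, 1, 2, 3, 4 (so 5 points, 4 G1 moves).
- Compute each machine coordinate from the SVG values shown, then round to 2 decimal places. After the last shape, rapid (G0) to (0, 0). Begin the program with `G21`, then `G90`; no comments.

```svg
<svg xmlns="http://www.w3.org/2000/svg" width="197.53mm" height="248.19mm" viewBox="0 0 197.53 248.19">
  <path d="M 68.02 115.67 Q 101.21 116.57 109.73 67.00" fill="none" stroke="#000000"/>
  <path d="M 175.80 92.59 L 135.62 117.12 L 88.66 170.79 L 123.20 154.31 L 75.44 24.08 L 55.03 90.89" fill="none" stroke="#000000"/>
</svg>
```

G21
G90
G0 X68.02 Y132.52
M3 S561
G01 X83.07 Y135.22 F1968
G01 X95.04 Y144.24
G01 X103.93 Y159.56
G01 X109.73 Y181.19
M5
G0 X175.80 Y155.60
M3 S561
G01 X135.62 Y131.07 F1968
G01 X88.66 Y77.40
G01 X123.20 Y93.88
G01 X75.44 Y224.11
G01 X55.03 Y157.30
M5
G0 X0.00 Y0.00

1 u = 1 mm; y_m = 248.19 − y.

[1] `<path>` quadratic bezier, #000000→score S561 F1968: (68.02,132.52) → (83.07,135.22) → (95.04,144.24) → (103.93,159.56) → (109.73,181.19)

[2] `<path>` open polyline, #000000→score S561 F1968: (175.80,155.60) → (135.62,131.07) → (88.66,77.40) → (123.20,93.88) → (75.44,224.11) → (55.03,157.30)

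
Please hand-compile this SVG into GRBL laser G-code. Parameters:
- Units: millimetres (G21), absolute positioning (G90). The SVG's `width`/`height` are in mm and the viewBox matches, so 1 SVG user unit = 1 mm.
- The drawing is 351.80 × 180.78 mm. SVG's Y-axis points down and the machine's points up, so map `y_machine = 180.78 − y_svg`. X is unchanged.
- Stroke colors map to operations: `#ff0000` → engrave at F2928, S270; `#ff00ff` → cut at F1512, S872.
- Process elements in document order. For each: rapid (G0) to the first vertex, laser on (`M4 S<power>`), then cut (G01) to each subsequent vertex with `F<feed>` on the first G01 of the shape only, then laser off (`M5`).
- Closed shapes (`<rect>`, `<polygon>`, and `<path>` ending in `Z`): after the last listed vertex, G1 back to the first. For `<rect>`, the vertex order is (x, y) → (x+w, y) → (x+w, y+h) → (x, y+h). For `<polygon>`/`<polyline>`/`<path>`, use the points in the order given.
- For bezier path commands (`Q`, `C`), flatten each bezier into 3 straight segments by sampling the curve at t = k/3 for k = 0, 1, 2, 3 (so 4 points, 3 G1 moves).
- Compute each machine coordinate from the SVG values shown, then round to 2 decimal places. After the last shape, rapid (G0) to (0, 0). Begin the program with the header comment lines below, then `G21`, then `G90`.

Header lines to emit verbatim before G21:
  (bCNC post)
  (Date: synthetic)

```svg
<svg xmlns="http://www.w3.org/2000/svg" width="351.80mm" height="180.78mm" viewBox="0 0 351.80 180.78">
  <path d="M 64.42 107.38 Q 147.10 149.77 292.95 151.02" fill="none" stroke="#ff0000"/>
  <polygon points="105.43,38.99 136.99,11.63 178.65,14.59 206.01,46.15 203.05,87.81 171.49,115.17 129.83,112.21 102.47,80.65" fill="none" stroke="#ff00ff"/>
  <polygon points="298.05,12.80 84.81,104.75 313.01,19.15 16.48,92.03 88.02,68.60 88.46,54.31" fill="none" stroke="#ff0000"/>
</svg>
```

(bCNC post)
(Date: synthetic)
G21
G90
G0 X64.42 Y73.40
M4 S270
G01 X126.56 Y49.71 F2928
G01 X202.74 Y35.16
G01 X292.95 Y29.76
M5
G0 X105.43 Y141.79
M4 S872
G01 X136.99 Y169.15 F1512
G01 X178.65 Y166.19
G01 X206.01 Y134.63
G01 X203.05 Y92.97
G01 X171.49 Y65.61
G01 X129.83 Y68.57
G01 X102.47 Y100.13
G01 X105.43 Y141.79
M5
G0 X298.05 Y167.98
M4 S270
G01 X84.81 Y76.03 F2928
G01 X313.01 Y161.63
G01 X16.48 Y88.75
G01 X88.02 Y112.18
G01 X88.46 Y126.47
G01 X298.05 Y167.98
M5
G0 X0.00 Y0.00

1 u = 1 mm; y_m = 180.78 − y.

[1] `<path>` quadratic bezier, #ff0000→engrave S270 F2928: (64.42,73.40) → (126.56,49.71) → (202.74,35.16) → (292.95,29.76)

[2] `<polygon>` regular polygon, #ff00ff→cut S872 F1512: (105.43,141.79) → (136.99,169.15) → (178.65,166.19) → (206.01,134.63) → (203.05,92.97) → (171.49,65.61) → (129.83,68.57) → (102.47,100.13) → (105.43,141.79) (closed)

[3] `<polygon>` closed polygon, #ff0000→engrave S270 F2928: (298.05,167.98) → (84.81,76.03) → (313.01,161.63) → (16.48,88.75) → (88.02,112.18) → (88.46,126.47) → (298.05,167.98) (closed)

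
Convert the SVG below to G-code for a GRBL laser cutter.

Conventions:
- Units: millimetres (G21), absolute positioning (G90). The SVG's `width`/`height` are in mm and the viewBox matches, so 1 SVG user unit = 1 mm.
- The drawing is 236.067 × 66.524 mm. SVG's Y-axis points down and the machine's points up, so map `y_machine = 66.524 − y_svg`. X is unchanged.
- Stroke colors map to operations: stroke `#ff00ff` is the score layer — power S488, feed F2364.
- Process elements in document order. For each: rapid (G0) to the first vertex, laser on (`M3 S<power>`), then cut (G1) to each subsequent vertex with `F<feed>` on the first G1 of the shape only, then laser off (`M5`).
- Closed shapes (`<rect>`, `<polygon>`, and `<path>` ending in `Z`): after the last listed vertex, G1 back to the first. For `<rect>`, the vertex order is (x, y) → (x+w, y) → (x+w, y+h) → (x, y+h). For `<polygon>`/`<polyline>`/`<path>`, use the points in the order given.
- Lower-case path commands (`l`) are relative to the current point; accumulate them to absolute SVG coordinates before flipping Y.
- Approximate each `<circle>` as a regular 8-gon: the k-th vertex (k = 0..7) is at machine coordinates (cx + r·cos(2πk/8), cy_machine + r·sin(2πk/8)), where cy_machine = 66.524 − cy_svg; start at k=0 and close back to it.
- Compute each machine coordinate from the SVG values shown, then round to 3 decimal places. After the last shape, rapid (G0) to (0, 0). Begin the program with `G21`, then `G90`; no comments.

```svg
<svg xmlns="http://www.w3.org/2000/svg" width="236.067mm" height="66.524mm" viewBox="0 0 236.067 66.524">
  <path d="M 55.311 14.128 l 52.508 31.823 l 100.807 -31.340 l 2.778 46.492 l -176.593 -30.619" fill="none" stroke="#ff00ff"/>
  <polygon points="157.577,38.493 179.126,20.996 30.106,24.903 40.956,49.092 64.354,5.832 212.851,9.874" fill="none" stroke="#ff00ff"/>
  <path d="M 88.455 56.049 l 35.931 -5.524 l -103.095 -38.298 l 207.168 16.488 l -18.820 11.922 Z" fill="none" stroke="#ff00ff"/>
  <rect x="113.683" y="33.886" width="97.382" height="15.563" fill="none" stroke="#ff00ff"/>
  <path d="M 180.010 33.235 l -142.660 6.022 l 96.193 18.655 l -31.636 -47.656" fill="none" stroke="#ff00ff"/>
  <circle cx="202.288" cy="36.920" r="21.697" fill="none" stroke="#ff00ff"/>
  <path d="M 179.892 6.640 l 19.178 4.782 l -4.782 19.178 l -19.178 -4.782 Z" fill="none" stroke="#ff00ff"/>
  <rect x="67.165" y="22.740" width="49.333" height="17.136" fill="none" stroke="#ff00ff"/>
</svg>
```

Since the viewBox matches the mm dimensions, user units are millimetres directly. The only transform is the Y-flip y_m = 66.524 − y_svg.

Shape 1 is a open polyline drawn with `<path>`. Its stroke #ff00ff means score at S488, F2364. After flipping Y the toolpath is (55.311,52.396) → (107.819,20.573) → (208.626,51.913) → (211.404,5.421) → (34.811,36.040).

Shape 2 is a closed polygon drawn with `<polygon>`. Its stroke #ff00ff means score at S488, F2364. After flipping Y the toolpath is (157.577,28.031) → (179.126,45.528) → (30.106,41.621) → (40.956,17.432) → (64.354,60.692) → (212.851,56.650) → (157.577,28.031), returning to the start.

Shape 3 is a closed polygon drawn with `<path>`. Its stroke #ff00ff means score at S488, F2364. After flipping Y the toolpath is (88.455,10.475) → (124.386,15.999) → (21.291,54.297) → (228.459,37.809) → (209.639,25.887) → (88.455,10.475), returning to the start.

Shape 4 is a rectangle drawn with `<rect>`. Its stroke #ff00ff means score at S488, F2364. After flipping Y the toolpath is (113.683,32.638) → (211.065,32.638) → (211.065,17.075) → (113.683,17.075) → (113.683,32.638), returning to the start.

Shape 5 is a open polyline drawn with `<path>`. Its stroke #ff00ff means score at S488, F2364. After flipping Y the toolpath is (180.010,33.289) → (37.350,27.267) → (133.543,8.612) → (101.907,56.268).

Shape 6 is a circle drawn with `<circle>`. Its stroke #ff00ff means score at S488, F2364. After flipping Y the toolpath is (223.985,29.604) → (217.630,44.946) → (202.288,51.301) → (186.946,44.946) → (180.591,29.604) → (186.946,14.262) → (202.288,7.907) → (217.630,14.262) → (223.985,29.604), returning to the start.

Shape 7 is a regular polygon drawn with `<path>`. Its stroke #ff00ff means score at S488, F2364. After flipping Y the toolpath is (179.892,59.884) → (199.070,55.102) → (194.288,35.924) → (175.110,40.706) → (179.892,59.884), returning to the start.

Shape 8 is a rectangle drawn with `<rect>`. Its stroke #ff00ff means score at S488, F2364. After flipping Y the toolpath is (67.165,43.784) → (116.498,43.784) → (116.498,26.648) → (67.165,26.648) → (67.165,43.784), returning to the start.

G21
G90
G0 X55.311 Y52.396
M3 S488
G1 X107.819 Y20.573 F2364
G1 X208.626 Y51.913
G1 X211.404 Y5.421
G1 X34.811 Y36.040
M5
G0 X157.577 Y28.031
M3 S488
G1 X179.126 Y45.528 F2364
G1 X30.106 Y41.621
G1 X40.956 Y17.432
G1 X64.354 Y60.692
G1 X212.851 Y56.650
G1 X157.577 Y28.031
M5
G0 X88.455 Y10.475
M3 S488
G1 X124.386 Y15.999 F2364
G1 X21.291 Y54.297
G1 X228.459 Y37.809
G1 X209.639 Y25.887
G1 X88.455 Y10.475
M5
G0 X113.683 Y32.638
M3 S488
G1 X211.065 Y32.638 F2364
G1 X211.065 Y17.075
G1 X113.683 Y17.075
G1 X113.683 Y32.638
M5
G0 X180.010 Y33.289
M3 S488
G1 X37.350 Y27.267 F2364
G1 X133.543 Y8.612
G1 X101.907 Y56.268
M5
G0 X223.985 Y29.604
M3 S488
G1 X217.630 Y44.946 F2364
G1 X202.288 Y51.301
G1 X186.946 Y44.946
G1 X180.591 Y29.604
G1 X186.946 Y14.262
G1 X202.288 Y7.907
G1 X217.630 Y14.262
G1 X223.985 Y29.604
M5
G0 X179.892 Y59.884
M3 S488
G1 X199.070 Y55.102 F2364
G1 X194.288 Y35.924
G1 X175.110 Y40.706
G1 X179.892 Y59.884
M5
G0 X67.165 Y43.784
M3 S488
G1 X116.498 Y43.784 F2364
G1 X116.498 Y26.648
G1 X67.165 Y26.648
G1 X67.165 Y43.784
M5
G0 X0.000 Y0.000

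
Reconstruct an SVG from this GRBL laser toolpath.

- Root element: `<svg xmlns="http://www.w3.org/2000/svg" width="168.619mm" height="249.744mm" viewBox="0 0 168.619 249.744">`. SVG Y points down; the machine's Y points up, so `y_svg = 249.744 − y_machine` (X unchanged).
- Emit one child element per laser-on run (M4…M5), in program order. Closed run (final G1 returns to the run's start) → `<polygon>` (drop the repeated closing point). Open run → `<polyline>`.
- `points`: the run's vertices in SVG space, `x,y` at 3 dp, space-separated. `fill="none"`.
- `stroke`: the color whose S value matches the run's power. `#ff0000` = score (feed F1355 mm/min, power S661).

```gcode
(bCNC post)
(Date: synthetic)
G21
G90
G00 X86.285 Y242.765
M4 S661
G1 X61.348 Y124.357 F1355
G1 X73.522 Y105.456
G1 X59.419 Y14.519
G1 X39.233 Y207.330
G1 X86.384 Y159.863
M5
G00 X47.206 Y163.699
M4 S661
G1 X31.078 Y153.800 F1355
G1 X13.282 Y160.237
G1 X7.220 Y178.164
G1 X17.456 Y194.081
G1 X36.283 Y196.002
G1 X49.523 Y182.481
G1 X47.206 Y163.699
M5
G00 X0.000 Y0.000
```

y_svg = 249.744 − y_m. Every run uses S661, so all elements get stroke `#ff0000` (score).

[1] open run; points: 86.285,6.979 61.348,125.387 73.522,144.288 59.419,235.225 39.233,42.414 86.384,89.881

[2] closed run; points: 47.206,86.045 31.078,95.944 13.282,89.507 7.220,71.580 17.456,55.663 36.283,53.742 49.523,67.263

<svg xmlns="http://www.w3.org/2000/svg" width="168.619mm" height="249.744mm" viewBox="0 0 168.619 249.744">
  <polyline points="86.285,6.979 61.348,125.387 73.522,144.288 59.419,235.225 39.233,42.414 86.384,89.881" fill="none" stroke="#ff0000"/>
  <polygon points="47.206,86.045 31.078,95.944 13.282,89.507 7.220,71.580 17.456,55.663 36.283,53.742 49.523,67.263" fill="none" stroke="#ff0000"/>
</svg>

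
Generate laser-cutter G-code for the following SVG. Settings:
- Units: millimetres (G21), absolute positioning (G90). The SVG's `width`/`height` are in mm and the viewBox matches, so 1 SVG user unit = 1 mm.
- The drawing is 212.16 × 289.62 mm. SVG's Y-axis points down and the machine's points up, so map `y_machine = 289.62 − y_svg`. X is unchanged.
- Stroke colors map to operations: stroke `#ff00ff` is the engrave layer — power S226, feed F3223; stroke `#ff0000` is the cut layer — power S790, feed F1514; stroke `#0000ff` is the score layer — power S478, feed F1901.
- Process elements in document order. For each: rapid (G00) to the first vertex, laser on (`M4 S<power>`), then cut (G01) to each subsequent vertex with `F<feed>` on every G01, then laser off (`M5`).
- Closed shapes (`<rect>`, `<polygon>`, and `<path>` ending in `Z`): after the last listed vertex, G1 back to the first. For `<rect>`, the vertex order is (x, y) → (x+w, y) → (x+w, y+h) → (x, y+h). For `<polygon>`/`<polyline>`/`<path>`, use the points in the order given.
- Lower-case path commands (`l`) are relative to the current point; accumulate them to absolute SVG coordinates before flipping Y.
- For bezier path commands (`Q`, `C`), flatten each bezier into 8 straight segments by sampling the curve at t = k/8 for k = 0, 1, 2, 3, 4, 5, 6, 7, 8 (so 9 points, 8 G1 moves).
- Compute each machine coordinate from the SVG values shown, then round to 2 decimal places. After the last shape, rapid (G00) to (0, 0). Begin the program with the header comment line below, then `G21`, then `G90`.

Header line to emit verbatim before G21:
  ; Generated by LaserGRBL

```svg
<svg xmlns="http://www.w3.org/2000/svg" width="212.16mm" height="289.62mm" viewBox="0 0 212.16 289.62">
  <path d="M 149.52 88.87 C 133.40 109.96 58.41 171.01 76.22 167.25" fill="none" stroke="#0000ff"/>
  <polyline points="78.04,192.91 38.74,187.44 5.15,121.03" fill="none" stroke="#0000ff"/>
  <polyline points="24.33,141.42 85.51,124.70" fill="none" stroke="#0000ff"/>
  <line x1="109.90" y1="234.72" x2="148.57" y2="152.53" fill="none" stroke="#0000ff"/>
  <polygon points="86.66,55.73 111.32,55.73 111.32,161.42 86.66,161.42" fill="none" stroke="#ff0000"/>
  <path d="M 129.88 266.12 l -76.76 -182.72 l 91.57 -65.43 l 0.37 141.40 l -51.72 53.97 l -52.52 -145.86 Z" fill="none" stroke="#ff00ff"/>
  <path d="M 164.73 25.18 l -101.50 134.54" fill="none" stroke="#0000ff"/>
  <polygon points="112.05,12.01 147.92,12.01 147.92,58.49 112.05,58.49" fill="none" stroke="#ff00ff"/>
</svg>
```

viewBox `0 0 212.16 289.62` with mm width/height → 1 unit = 1 mm. Flip: y_m = 289.62 − y_svg.

**Shape 1** — `<path>` cubic bezier, stroke `#0000ff` → score (S478, F1901). Control points (SVG): P0=(149.52,88.87), P1=(133.40,109.96), P2=(58.41,171.01), P3=(76.22,167.25); sampled at t=k/8. Machine vertices: (149.52,200.75) → (141.01,191.17) → (128.76,179.08) → (114.55,165.69) → (100.15,152.24) → (87.34,139.96) → (77.89,130.06) → (73.60,123.79) → (76.22,122.37). Open path.

**Shape 2** — `<polyline>` open polyline, stroke `#0000ff` → score (S478, F1901). Machine vertices: (78.04,96.71) → (38.74,102.18) → (5.15,168.59). Open path.

**Shape 3** — `<polyline>` line segment, stroke `#0000ff` → score (S478, F1901). Machine vertices: (24.33,148.20) → (85.51,164.92). Open path.

**Shape 4** — `<line>` line segment, stroke `#0000ff` → score (S478, F1901). Machine vertices: (109.90,54.90) → (148.57,137.09). Open path.

**Shape 5** — `<polygon>` rectangle, stroke `#ff0000` → cut (S790, F1514). Machine vertices: (86.66,233.89) → (111.32,233.89) → (111.32,128.20) → (86.66,128.20) → (86.66,233.89). Closed: final G1 returns to the first vertex.

**Shape 6** — `<path>` closed polygon, stroke `#ff00ff` → engrave (S226, F3223). Machine vertices: (129.88,23.50) → (53.12,206.22) → (144.69,271.65) → (145.06,130.25) → (93.34,76.28) → (40.82,222.14) → (129.88,23.50). Closed: final G1 returns to the first vertex.

**Shape 7** — `<path>` line segment, stroke `#0000ff` → score (S478, F1901). Machine vertices: (164.73,264.44) → (63.23,129.90). Open path.

**Shape 8** — `<polygon>` rectangle, stroke `#ff00ff` → engrave (S226, F3223). Machine vertices: (112.05,277.61) → (147.92,277.61) → (147.92,231.13) → (112.05,231.13) → (112.05,277.61). Closed: final G1 returns to the first vertex.

; Generated by LaserGRBL
G21
G90
G00 X149.52 Y200.75
M4 S478
G01 X141.01 Y191.17 F1901
G01 X128.76 Y179.08 F1901
G01 X114.55 Y165.69 F1901
G01 X100.15 Y152.24 F1901
G01 X87.34 Y139.96 F1901
G01 X77.89 Y130.06 F1901
G01 X73.60 Y123.79 F1901
G01 X76.22 Y122.37 F1901
M5
G00 X78.04 Y96.71
M4 S478
G01 X38.74 Y102.18 F1901
G01 X5.15 Y168.59 F1901
M5
G00 X24.33 Y148.20
M4 S478
G01 X85.51 Y164.92 F1901
M5
G00 X109.90 Y54.90
M4 S478
G01 X148.57 Y137.09 F1901
M5
G00 X86.66 Y233.89
M4 S790
G01 X111.32 Y233.89 F1514
G01 X111.32 Y128.20 F1514
G01 X86.66 Y128.20 F1514
G01 X86.66 Y233.89 F1514
M5
G00 X129.88 Y23.50
M4 S226
G01 X53.12 Y206.22 F3223
G01 X144.69 Y271.65 F3223
G01 X145.06 Y130.25 F3223
G01 X93.34 Y76.28 F3223
G01 X40.82 Y222.14 F3223
G01 X129.88 Y23.50 F3223
M5
G00 X164.73 Y264.44
M4 S478
G01 X63.23 Y129.90 F1901
M5
G00 X112.05 Y277.61
M4 S226
G01 X147.92 Y277.61 F3223
G01 X147.92 Y231.13 F3223
G01 X112.05 Y231.13 F3223
G01 X112.05 Y277.61 F3223
M5
G00 X0.00 Y0.00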